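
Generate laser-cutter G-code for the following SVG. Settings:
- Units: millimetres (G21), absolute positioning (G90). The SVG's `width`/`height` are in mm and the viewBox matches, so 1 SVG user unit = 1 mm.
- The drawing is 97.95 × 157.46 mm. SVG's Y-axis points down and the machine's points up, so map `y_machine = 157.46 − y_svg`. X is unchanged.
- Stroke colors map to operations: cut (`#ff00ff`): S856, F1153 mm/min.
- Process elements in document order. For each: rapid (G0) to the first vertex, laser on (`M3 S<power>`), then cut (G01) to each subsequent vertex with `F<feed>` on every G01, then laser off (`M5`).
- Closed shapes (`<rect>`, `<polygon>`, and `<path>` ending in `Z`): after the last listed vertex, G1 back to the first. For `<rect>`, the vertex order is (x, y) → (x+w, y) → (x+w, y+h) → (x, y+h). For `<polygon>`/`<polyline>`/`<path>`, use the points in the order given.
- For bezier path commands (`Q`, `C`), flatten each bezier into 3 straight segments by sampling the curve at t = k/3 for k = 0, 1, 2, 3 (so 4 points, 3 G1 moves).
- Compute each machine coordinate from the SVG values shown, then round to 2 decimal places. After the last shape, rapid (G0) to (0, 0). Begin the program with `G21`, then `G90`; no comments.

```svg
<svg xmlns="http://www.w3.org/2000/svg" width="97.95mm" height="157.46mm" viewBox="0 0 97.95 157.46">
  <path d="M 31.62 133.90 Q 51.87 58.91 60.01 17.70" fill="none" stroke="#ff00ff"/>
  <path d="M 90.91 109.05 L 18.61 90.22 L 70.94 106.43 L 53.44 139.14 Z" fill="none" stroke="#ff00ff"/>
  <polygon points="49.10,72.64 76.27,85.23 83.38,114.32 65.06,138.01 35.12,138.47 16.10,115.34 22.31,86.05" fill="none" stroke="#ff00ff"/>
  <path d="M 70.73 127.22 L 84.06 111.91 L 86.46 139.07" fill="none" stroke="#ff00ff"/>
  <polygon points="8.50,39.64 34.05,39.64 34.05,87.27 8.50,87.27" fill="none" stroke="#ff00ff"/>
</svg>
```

G21
G90
G0 X31.62 Y23.56
M3 S856
G01 X43.77 Y69.80 F1153
G01 X53.24 Y108.53 F1153
G01 X60.01 Y139.76 F1153
M5
G0 X90.91 Y48.41
M3 S856
G01 X18.61 Y67.24 F1153
G01 X70.94 Y51.03 F1153
G01 X53.44 Y18.32 F1153
G01 X90.91 Y48.41 F1153
M5
G0 X49.10 Y84.82
M3 S856
G01 X76.27 Y72.23 F1153
G01 X83.38 Y43.14 F1153
G01 X65.06 Y19.45 F1153
G01 X35.12 Y18.99 F1153
G01 X16.10 Y42.12 F1153
G01 X22.31 Y71.41 F1153
G01 X49.10 Y84.82 F1153
M5
G0 X70.73 Y30.24
M3 S856
G01 X84.06 Y45.55 F1153
G01 X86.46 Y18.39 F1153
M5
G0 X8.50 Y117.82
M3 S856
G01 X34.05 Y117.82 F1153
G01 X34.05 Y70.19 F1153
G01 X8.50 Y70.19 F1153
G01 X8.50 Y117.82 F1153
M5
G0 X0.00 Y0.00

Since the viewBox matches the mm dimensions, user units are millimetres directly. The only transform is the Y-flip y_m = 157.46 − y_svg.

Shape 1 is a quadratic bezier drawn with `<path>`. Its stroke #ff00ff means cut at S856, F1153. After flipping Y the toolpath is (31.62,23.56) → (43.77,69.80) → (53.24,108.53) → (60.01,139.76).

Shape 2 is a closed polygon drawn with `<path>`. Its stroke #ff00ff means cut at S856, F1153. After flipping Y the toolpath is (90.91,48.41) → (18.61,67.24) → (70.94,51.03) → (53.44,18.32) → (90.91,48.41), returning to the start.

Shape 3 is a regular polygon drawn with `<polygon>`. Its stroke #ff00ff means cut at S856, F1153. After flipping Y the toolpath is (49.10,84.82) → (76.27,72.23) → (83.38,43.14) → (65.06,19.45) → (35.12,18.99) → (16.10,42.12) → (22.31,71.41) → (49.10,84.82), returning to the start.

Shape 4 is a open polyline drawn with `<path>`. Its stroke #ff00ff means cut at S856, F1153. After flipping Y the toolpath is (70.73,30.24) → (84.06,45.55) → (86.46,18.39).

Shape 5 is a rectangle drawn with `<polygon>`. Its stroke #ff00ff means cut at S856, F1153. After flipping Y the toolpath is (8.50,117.82) → (34.05,117.82) → (34.05,70.19) → (8.50,70.19) → (8.50,117.82), returning to the start.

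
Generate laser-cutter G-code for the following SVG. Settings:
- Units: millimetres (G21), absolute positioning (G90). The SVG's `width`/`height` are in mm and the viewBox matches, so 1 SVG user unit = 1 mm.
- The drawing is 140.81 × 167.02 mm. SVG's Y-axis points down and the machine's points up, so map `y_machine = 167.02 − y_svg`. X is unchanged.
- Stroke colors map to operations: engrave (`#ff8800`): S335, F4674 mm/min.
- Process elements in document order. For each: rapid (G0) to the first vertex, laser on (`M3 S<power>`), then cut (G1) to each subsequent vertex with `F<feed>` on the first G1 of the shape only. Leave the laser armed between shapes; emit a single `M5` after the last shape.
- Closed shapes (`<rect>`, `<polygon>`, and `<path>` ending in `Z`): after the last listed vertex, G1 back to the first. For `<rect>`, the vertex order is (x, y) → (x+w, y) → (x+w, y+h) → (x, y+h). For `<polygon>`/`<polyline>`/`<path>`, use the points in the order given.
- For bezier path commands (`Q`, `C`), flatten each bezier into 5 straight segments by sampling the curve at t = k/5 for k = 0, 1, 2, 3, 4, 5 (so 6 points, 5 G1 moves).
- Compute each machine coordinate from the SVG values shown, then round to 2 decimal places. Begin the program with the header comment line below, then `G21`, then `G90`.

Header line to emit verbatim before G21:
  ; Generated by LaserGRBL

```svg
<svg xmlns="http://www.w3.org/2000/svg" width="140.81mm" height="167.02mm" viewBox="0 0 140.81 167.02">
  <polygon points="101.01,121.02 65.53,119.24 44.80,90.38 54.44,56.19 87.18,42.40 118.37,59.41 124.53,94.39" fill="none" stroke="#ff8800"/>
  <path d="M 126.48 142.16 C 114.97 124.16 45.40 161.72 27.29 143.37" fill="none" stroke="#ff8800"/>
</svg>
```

Since the viewBox matches the mm dimensions, user units are millimetres directly. The only transform is the Y-flip y_m = 167.02 − y_svg.

Shape 1 is a regular polygon drawn with `<polygon>`. Its stroke #ff8800 means engrave at S335, F4674. After flipping Y the toolpath is (101.01,46.00) → (65.53,47.78) → (44.80,76.64) → (54.44,110.83) → (87.18,124.62) → (118.37,107.61) → (124.53,72.63) → (101.01,46.00), returning to the start.

Shape 2 is a cubic bezier drawn with `<path>`. Its stroke #ff8800 means engrave at S335, F4674. After flipping Y the toolpath is (126.48,24.86) → (113.48,29.88) → (91.81,26.93) → (66.71,21.33) → (43.46,18.46) → (27.29,23.65).

; Generated by LaserGRBL
G21
G90
G0 X101.01 Y46.00
M3 S335
G1 X65.53 Y47.78 F4674
G1 X44.80 Y76.64
G1 X54.44 Y110.83
G1 X87.18 Y124.62
G1 X118.37 Y107.61
G1 X124.53 Y72.63
G1 X101.01 Y46.00
G0 X126.48 Y24.86
M3 S335
G1 X113.48 Y29.88 F4674
G1 X91.81 Y26.93
G1 X66.71 Y21.33
G1 X43.46 Y18.46
G1 X27.29 Y23.65
M5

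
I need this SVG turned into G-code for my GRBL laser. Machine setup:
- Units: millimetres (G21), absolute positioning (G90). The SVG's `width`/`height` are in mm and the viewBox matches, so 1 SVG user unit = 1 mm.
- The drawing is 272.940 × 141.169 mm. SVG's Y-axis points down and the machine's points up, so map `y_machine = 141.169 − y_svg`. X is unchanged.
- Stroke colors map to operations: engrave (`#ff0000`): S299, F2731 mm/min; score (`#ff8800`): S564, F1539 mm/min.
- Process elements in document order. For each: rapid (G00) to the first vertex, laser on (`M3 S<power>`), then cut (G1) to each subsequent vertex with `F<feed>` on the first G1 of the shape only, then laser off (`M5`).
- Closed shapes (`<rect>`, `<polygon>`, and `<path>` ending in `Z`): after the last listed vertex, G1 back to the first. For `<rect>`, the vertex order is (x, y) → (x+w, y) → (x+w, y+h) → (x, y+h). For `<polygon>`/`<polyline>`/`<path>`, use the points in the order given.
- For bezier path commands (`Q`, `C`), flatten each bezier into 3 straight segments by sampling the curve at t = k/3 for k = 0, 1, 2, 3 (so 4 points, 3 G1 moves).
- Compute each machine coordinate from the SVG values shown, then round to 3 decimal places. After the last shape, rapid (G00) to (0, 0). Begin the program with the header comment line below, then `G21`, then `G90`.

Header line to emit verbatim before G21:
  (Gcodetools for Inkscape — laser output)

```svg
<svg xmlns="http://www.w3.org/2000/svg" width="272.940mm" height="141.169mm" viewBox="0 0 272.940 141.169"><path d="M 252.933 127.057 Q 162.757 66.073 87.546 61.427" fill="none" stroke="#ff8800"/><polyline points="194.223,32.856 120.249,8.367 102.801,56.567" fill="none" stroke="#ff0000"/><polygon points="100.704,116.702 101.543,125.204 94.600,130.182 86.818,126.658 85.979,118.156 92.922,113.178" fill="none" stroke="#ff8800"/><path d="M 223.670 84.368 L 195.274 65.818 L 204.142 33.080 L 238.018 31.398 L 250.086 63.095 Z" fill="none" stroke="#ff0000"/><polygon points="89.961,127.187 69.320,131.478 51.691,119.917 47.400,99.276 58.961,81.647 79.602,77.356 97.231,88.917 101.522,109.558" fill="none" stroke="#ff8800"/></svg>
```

(Gcodetools for Inkscape — laser output)
G21
G90
G00 X252.933 Y14.112
M3 S564
G1 X194.478 Y48.508 F1539
G1 X139.349 Y70.385
G1 X87.546 Y79.742
M5
G00 X194.223 Y108.313
M3 S299
G1 X120.249 Y132.802 F2731
G1 X102.801 Y84.602
M5
G00 X100.704 Y24.467
M3 S564
G1 X101.543 Y15.965 F1539
G1 X94.600 Y10.987
G1 X86.818 Y14.511
G1 X85.979 Y23.013
G1 X92.922 Y27.991
G1 X100.704 Y24.467
M5
G00 X223.670 Y56.801
M3 S299
G1 X195.274 Y75.351 F2731
G1 X204.142 Y108.089
G1 X238.018 Y109.771
G1 X250.086 Y78.074
G1 X223.670 Y56.801
M5
G00 X89.961 Y13.982
M3 S564
G1 X69.320 Y9.691 F1539
G1 X51.691 Y21.252
G1 X47.400 Y41.893
G1 X58.961 Y59.522
G1 X79.602 Y63.813
G1 X97.231 Y52.252
G1 X101.522 Y31.611
G1 X89.961 Y13.982
M5
G00 X0.000 Y0.000

Since the viewBox matches the mm dimensions, user units are millimetres directly. The only transform is the Y-flip y_m = 141.169 − y_svg.

Shape 1 is a quadratic bezier drawn with `<path>`. Its stroke #ff8800 means score at S564, F1539. After flipping Y the toolpath is (252.933,14.112) → (194.478,48.508) → (139.349,70.385) → (87.546,79.742).

Shape 2 is a open polyline drawn with `<polyline>`. Its stroke #ff0000 means engrave at S299, F2731. After flipping Y the toolpath is (194.223,108.313) → (120.249,132.802) → (102.801,84.602).

Shape 3 is a regular polygon drawn with `<polygon>`. Its stroke #ff8800 means score at S564, F1539. After flipping Y the toolpath is (100.704,24.467) → (101.543,15.965) → (94.600,10.987) → (86.818,14.511) → (85.979,23.013) → (92.922,27.991) → (100.704,24.467), returning to the start.

Shape 4 is a regular polygon drawn with `<path>`. Its stroke #ff0000 means engrave at S299, F2731. After flipping Y the toolpath is (223.670,56.801) → (195.274,75.351) → (204.142,108.089) → (238.018,109.771) → (250.086,78.074) → (223.670,56.801), returning to the start.

Shape 5 is a regular polygon drawn with `<polygon>`. Its stroke #ff8800 means score at S564, F1539. After flipping Y the toolpath is (89.961,13.982) → (69.320,9.691) → (51.691,21.252) → (47.400,41.893) → (58.961,59.522) → (79.602,63.813) → (97.231,52.252) → (101.522,31.611) → (89.961,13.982), returning to the start.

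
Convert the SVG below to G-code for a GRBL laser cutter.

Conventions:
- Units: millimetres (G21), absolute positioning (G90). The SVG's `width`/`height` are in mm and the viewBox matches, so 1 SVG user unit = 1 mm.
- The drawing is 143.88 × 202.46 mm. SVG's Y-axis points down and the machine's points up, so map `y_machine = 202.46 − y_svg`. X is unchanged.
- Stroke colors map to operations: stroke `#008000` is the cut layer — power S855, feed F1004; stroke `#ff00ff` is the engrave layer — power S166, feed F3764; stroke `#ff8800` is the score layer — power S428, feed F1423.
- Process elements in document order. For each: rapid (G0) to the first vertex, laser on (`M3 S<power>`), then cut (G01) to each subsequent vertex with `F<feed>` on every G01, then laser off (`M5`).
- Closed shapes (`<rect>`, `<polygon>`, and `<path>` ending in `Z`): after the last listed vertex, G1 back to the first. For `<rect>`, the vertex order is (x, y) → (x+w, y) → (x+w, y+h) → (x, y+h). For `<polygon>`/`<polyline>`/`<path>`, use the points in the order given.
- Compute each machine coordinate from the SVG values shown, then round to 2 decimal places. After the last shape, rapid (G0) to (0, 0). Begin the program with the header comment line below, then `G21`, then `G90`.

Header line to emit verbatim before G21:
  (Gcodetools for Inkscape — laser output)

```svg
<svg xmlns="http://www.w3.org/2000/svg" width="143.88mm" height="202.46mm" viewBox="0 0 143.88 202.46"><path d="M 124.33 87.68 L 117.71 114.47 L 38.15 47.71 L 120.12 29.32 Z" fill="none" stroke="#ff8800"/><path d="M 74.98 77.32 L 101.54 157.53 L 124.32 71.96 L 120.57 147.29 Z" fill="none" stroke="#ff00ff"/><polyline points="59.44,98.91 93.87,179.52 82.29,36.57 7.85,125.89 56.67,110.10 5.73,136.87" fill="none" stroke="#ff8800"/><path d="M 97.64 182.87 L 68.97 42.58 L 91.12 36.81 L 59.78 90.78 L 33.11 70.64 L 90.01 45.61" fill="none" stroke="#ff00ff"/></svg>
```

viewBox `0 0 143.88 202.46` with mm width/height → 1 unit = 1 mm. Flip: y_m = 202.46 − y_svg.

**Shape 1** — `<path>` closed polygon, stroke `#ff8800` → score (S428, F1423). Machine vertices: (124.33,114.78) → (117.71,87.99) → (38.15,154.75) → (120.12,173.14) → (124.33,114.78). Closed: final G1 returns to the first vertex.

**Shape 2** — `<path>` closed polygon, stroke `#ff00ff` → engrave (S166, F3764). Machine vertices: (74.98,125.14) → (101.54,44.93) → (124.32,130.50) → (120.57,55.17) → (74.98,125.14). Closed: final G1 returns to the first vertex.

**Shape 3** — `<polyline>` open polyline, stroke `#ff8800` → score (S428, F1423). Machine vertices: (59.44,103.55) → (93.87,22.94) → (82.29,165.89) → (7.85,76.57) → (56.67,92.36) → (5.73,65.59). Open path.

**Shape 4** — `<path>` open polyline, stroke `#ff00ff` → engrave (S166, F3764). Machine vertices: (97.64,19.59) → (68.97,159.88) → (91.12,165.65) → (59.78,111.68) → (33.11,131.82) → (90.01,156.85). Open path.

(Gcodetools for Inkscape — laser output)
G21
G90
G0 X124.33 Y114.78
M3 S428
G01 X117.71 Y87.99 F1423
G01 X38.15 Y154.75 F1423
G01 X120.12 Y173.14 F1423
G01 X124.33 Y114.78 F1423
M5
G0 X74.98 Y125.14
M3 S166
G01 X101.54 Y44.93 F3764
G01 X124.32 Y130.50 F3764
G01 X120.57 Y55.17 F3764
G01 X74.98 Y125.14 F3764
M5
G0 X59.44 Y103.55
M3 S428
G01 X93.87 Y22.94 F1423
G01 X82.29 Y165.89 F1423
G01 X7.85 Y76.57 F1423
G01 X56.67 Y92.36 F1423
G01 X5.73 Y65.59 F1423
M5
G0 X97.64 Y19.59
M3 S166
G01 X68.97 Y159.88 F3764
G01 X91.12 Y165.65 F3764
G01 X59.78 Y111.68 F3764
G01 X33.11 Y131.82 F3764
G01 X90.01 Y156.85 F3764
M5
G0 X0.00 Y0.00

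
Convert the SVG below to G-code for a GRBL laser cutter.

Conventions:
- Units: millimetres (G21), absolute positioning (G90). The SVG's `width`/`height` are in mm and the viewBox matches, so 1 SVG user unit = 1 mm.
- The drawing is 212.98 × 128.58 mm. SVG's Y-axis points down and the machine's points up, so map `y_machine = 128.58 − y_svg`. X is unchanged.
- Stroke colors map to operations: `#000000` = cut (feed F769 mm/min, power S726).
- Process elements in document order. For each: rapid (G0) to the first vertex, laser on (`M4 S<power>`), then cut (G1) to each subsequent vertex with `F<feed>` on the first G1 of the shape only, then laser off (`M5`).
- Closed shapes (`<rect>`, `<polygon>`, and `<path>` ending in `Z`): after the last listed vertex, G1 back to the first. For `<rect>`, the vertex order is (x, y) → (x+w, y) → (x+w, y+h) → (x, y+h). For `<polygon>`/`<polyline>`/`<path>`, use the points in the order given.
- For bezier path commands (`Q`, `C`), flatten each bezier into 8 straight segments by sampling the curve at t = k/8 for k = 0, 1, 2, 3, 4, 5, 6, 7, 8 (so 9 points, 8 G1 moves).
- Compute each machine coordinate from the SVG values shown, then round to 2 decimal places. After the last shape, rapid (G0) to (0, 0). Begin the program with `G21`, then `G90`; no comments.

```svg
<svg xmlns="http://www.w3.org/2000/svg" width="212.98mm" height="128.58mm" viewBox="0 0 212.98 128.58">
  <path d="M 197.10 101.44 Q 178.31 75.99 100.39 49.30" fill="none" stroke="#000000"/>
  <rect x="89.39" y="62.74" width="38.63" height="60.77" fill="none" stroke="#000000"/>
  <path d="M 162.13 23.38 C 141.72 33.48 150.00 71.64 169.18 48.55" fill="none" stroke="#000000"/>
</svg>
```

G21
G90
G0 X197.10 Y27.14
M4 S726
G1 X191.48 Y33.52 F769
G1 X184.01 Y39.94
G1 X174.69 Y46.40
G1 X163.53 Y52.90
G1 X150.51 Y59.44
G1 X135.65 Y66.01
G1 X118.95 Y72.63
G1 X100.39 Y79.28
M5
G0 X89.39 Y65.84
M4 S726
G1 X128.02 Y65.84 F769
G1 X128.02 Y5.07
G1 X89.39 Y5.07
G1 X89.39 Y65.84
M5
G0 X162.13 Y105.20
M4 S726
G1 X155.79 Y100.27 F769
G1 X151.92 Y93.76
G1 X150.33 Y86.71
G1 X150.81 Y80.17
G1 X153.14 Y75.18
G1 X157.12 Y72.80
G1 X162.53 Y74.07
G1 X169.18 Y80.03
M5
G0 X0.00 Y0.00

viewBox `0 0 212.98 128.58` with mm width/height → 1 unit = 1 mm. Flip: y_m = 128.58 − y_svg.

**Shape 1** — `<path>` quadratic bezier, stroke `#000000` → cut (S726, F769). Control points (SVG): P0=(197.10,101.44), P1=(178.31,75.99), P2=(100.39,49.30); sampled at t=k/8. Machine vertices: (197.10,27.14) → (191.48,33.52) → (184.01,39.94) → (174.69,46.40) → (163.53,52.90) → (150.51,59.44) → (135.65,66.01) → (118.95,72.63) → (100.39,79.28). Open path.

**Shape 2** — `<rect>` rectangle, stroke `#000000` → cut (S726, F769). Machine vertices: (89.39,65.84) → (128.02,65.84) → (128.02,5.07) → (89.39,5.07) → (89.39,65.84). Closed: final G1 returns to the first vertex.

**Shape 3** — `<path>` cubic bezier, stroke `#000000` → cut (S726, F769). Control points (SVG): P0=(162.13,23.38), P1=(141.72,33.48), P2=(150.00,71.64), P3=(169.18,48.55); sampled at t=k/8. Machine vertices: (162.13,105.20) → (155.79,100.27) → (151.92,93.76) → (150.33,86.71) → (150.81,80.17) → (153.14,75.18) → (157.12,72.80) → (162.53,74.07) → (169.18,80.03). Open path.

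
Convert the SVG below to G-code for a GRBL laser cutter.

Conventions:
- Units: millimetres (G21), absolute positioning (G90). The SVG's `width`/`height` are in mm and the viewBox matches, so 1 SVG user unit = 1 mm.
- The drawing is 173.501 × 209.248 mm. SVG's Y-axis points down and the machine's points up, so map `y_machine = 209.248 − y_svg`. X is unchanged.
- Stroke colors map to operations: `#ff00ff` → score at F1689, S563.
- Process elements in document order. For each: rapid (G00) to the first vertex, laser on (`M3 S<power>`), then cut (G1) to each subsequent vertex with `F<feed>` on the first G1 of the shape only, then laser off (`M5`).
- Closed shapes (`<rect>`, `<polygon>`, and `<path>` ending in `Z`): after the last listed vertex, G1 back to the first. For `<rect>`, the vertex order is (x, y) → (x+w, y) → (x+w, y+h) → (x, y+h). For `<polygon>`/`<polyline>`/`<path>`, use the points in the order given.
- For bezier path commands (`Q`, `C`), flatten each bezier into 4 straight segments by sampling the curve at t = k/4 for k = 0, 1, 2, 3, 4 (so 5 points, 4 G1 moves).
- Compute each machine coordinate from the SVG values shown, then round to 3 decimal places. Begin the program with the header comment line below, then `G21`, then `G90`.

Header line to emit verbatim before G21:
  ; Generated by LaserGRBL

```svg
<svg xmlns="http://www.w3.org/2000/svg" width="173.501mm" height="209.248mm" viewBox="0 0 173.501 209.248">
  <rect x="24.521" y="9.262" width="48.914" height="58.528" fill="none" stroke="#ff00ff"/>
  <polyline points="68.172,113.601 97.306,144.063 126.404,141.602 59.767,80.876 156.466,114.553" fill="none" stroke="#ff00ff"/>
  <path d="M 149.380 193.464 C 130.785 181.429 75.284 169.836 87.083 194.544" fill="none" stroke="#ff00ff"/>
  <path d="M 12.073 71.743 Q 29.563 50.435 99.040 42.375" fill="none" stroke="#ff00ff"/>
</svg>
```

1 u = 1 mm; y_m = 209.248 − y.

[1] `<rect>` rectangle, #ff00ff→score S563 F1689: (24.521,199.986) → (73.435,199.986) → (73.435,141.458) → (24.521,141.458) → (24.521,199.986) (closed)

[2] `<polyline>` open polyline, #ff00ff→score S563 F1689: (68.172,95.647) → (97.306,65.185) → (126.404,67.646) → (59.767,128.372) → (156.466,94.695)

[3] `<path>` cubic bezier, #ff00ff→score S563 F1689: (149.380,15.784) → (130.142,24.167) → (106.834,29.023) → (89.224,26.989) → (87.083,14.704)

[4] `<path>` quadratic bezier, #ff00ff→score S563 F1689: (12.073,137.505) → (24.067,147.331) → (42.560,155.501) → (67.551,162.015) → (99.040,166.873)

; Generated by LaserGRBL
G21
G90
G00 X24.521 Y199.986
M3 S563
G1 X73.435 Y199.986 F1689
G1 X73.435 Y141.458
G1 X24.521 Y141.458
G1 X24.521 Y199.986
M5
G00 X68.172 Y95.647
M3 S563
G1 X97.306 Y65.185 F1689
G1 X126.404 Y67.646
G1 X59.767 Y128.372
G1 X156.466 Y94.695
M5
G00 X149.380 Y15.784
M3 S563
G1 X130.142 Y24.167 F1689
G1 X106.834 Y29.023
G1 X89.224 Y26.989
G1 X87.083 Y14.704
M5
G00 X12.073 Y137.505
M3 S563
G1 X24.067 Y147.331 F1689
G1 X42.560 Y155.501
G1 X67.551 Y162.015
G1 X99.040 Y166.873
M5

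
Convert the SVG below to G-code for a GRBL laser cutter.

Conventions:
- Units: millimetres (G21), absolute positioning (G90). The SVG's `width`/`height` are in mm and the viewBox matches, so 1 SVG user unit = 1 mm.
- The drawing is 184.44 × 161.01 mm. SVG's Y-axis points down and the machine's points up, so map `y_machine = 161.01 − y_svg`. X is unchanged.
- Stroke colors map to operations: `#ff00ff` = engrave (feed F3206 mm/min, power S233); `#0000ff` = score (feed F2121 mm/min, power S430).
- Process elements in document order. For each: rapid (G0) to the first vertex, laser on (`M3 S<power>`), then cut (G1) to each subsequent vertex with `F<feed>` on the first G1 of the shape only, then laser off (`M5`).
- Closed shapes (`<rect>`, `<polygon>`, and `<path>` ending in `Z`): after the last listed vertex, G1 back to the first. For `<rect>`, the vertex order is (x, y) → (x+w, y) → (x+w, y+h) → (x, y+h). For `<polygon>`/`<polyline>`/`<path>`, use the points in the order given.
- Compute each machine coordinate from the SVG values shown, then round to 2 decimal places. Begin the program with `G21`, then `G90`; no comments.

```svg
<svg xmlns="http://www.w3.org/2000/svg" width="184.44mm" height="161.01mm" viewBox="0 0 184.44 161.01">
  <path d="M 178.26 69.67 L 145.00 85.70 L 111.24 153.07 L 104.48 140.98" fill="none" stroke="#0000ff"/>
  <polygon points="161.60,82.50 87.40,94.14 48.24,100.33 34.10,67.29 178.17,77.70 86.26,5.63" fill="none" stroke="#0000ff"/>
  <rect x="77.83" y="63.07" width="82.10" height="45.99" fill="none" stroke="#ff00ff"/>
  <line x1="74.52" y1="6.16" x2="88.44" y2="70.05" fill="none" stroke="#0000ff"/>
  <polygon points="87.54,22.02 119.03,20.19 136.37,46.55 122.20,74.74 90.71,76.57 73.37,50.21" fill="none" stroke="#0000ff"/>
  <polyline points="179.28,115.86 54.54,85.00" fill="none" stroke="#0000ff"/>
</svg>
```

1 u = 1 mm; y_m = 161.01 − y.

[1] `<path>` open polyline, #0000ff→score S430 F2121: (178.26,91.34) → (145.00,75.31) → (111.24,7.94) → (104.48,20.03)

[2] `<polygon>` closed polygon, #0000ff→score S430 F2121: (161.60,78.51) → (87.40,66.87) → (48.24,60.68) → (34.10,93.72) → (178.17,83.31) → (86.26,155.38) → (161.60,78.51) (closed)

[3] `<rect>` rectangle, #ff00ff→engrave S233 F3206: (77.83,97.94) → (159.93,97.94) → (159.93,51.95) → (77.83,51.95) → (77.83,97.94) (closed)

[4] `<line>` line segment, #0000ff→score S430 F2121: (74.52,154.85) → (88.44,90.96)

[5] `<polygon>` regular polygon, #0000ff→score S430 F2121: (87.54,138.99) → (119.03,140.82) → (136.37,114.46) → (122.20,86.27) → (90.71,84.44) → (73.37,110.80) → (87.54,138.99) (closed)

[6] `<polyline>` line segment, #0000ff→score S430 F2121: (179.28,45.15) → (54.54,76.01)

G21
G90
G0 X178.26 Y91.34
M3 S430
G1 X145.00 Y75.31 F2121
G1 X111.24 Y7.94
G1 X104.48 Y20.03
M5
G0 X161.60 Y78.51
M3 S430
G1 X87.40 Y66.87 F2121
G1 X48.24 Y60.68
G1 X34.10 Y93.72
G1 X178.17 Y83.31
G1 X86.26 Y155.38
G1 X161.60 Y78.51
M5
G0 X77.83 Y97.94
M3 S233
G1 X159.93 Y97.94 F3206
G1 X159.93 Y51.95
G1 X77.83 Y51.95
G1 X77.83 Y97.94
M5
G0 X74.52 Y154.85
M3 S430
G1 X88.44 Y90.96 F2121
M5
G0 X87.54 Y138.99
M3 S430
G1 X119.03 Y140.82 F2121
G1 X136.37 Y114.46
G1 X122.20 Y86.27
G1 X90.71 Y84.44
G1 X73.37 Y110.80
G1 X87.54 Y138.99
M5
G0 X179.28 Y45.15
M3 S430
G1 X54.54 Y76.01 F2121
M5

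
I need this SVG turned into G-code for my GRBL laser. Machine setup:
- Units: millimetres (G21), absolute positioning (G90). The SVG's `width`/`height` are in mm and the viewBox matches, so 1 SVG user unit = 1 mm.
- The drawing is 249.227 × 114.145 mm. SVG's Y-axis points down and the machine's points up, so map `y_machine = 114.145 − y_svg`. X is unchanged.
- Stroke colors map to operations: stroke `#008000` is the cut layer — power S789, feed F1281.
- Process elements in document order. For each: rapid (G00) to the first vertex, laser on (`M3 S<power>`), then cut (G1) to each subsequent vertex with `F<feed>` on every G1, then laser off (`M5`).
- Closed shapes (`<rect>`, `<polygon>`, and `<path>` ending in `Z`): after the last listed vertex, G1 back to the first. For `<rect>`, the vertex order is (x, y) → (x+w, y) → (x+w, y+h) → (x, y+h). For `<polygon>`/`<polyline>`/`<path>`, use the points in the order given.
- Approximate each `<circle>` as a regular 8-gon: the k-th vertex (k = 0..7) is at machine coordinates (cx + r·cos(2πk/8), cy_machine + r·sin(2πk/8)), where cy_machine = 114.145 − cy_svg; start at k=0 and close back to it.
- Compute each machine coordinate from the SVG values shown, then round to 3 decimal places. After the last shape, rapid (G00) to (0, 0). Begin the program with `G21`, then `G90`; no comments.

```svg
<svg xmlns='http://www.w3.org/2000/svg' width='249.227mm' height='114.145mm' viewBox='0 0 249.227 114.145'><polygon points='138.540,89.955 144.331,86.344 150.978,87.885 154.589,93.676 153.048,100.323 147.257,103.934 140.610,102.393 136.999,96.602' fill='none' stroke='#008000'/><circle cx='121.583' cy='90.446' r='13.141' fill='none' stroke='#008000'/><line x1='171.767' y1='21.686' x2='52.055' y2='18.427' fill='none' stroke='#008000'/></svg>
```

1 u = 1 mm; y_m = 114.145 − y.

[1] `<polygon>` regular polygon, #008000→cut S789 F1281: (138.540,24.190) → (144.331,27.801) → (150.978,26.260) → (154.589,20.469) → (153.048,13.822) → (147.257,10.211) → (140.610,11.752) → (136.999,17.543) → (138.540,24.190) (closed)

[2] `<circle>` circle, #008000→cut S789 F1281: (134.724,23.699) → (130.875,32.991) → (121.583,36.840) → (112.291,32.991) → (108.442,23.699) → (112.291,14.407) → (121.583,10.558) → (130.875,14.407) → (134.724,23.699) (closed)

[3] `<line>` line segment, #008000→cut S789 F1281: (171.767,92.459) → (52.055,95.718)

G21
G90
G00 X138.540 Y24.190
M3 S789
G1 X144.331 Y27.801 F1281
G1 X150.978 Y26.260 F1281
G1 X154.589 Y20.469 F1281
G1 X153.048 Y13.822 F1281
G1 X147.257 Y10.211 F1281
G1 X140.610 Y11.752 F1281
G1 X136.999 Y17.543 F1281
G1 X138.540 Y24.190 F1281
M5
G00 X134.724 Y23.699
M3 S789
G1 X130.875 Y32.991 F1281
G1 X121.583 Y36.840 F1281
G1 X112.291 Y32.991 F1281
G1 X108.442 Y23.699 F1281
G1 X112.291 Y14.407 F1281
G1 X121.583 Y10.558 F1281
G1 X130.875 Y14.407 F1281
G1 X134.724 Y23.699 F1281
M5
G00 X171.767 Y92.459
M3 S789
G1 X52.055 Y95.718 F1281
M5
G00 X0.000 Y0.000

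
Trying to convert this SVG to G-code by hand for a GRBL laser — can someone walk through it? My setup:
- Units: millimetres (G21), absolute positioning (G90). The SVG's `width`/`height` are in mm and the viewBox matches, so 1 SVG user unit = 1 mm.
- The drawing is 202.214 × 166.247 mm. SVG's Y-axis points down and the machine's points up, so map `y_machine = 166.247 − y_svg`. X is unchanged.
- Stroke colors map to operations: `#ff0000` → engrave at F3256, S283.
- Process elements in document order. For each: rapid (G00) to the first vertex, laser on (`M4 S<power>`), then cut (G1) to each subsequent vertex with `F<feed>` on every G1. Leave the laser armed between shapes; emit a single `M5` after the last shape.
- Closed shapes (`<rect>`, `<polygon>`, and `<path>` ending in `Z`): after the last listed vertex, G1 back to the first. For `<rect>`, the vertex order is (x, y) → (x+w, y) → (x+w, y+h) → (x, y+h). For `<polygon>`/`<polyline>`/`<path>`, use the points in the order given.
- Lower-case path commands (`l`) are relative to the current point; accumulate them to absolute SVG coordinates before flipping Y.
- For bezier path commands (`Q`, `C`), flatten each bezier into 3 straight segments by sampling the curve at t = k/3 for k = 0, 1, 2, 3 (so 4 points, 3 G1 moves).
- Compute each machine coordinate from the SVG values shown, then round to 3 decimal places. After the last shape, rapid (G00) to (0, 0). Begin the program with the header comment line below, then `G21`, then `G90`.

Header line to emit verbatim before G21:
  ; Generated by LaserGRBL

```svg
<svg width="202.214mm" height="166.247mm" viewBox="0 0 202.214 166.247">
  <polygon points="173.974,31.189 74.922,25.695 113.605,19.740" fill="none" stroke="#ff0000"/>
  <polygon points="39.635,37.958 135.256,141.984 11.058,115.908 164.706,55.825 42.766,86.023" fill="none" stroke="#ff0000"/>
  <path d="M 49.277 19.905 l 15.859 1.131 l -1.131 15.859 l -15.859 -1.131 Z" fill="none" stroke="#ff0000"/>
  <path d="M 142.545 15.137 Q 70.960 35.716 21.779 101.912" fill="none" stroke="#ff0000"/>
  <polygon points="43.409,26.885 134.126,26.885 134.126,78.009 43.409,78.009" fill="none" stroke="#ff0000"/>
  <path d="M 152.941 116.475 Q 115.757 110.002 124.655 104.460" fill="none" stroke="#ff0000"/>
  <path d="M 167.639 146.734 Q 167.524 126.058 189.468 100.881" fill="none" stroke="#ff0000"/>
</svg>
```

; Generated by LaserGRBL
G21
G90
G00 X173.974 Y135.058
M4 S283
G1 X74.922 Y140.552 F3256
G1 X113.605 Y146.507 F3256
G1 X173.974 Y135.058 F3256
G00 X39.635 Y128.289
M4 S283
G1 X135.256 Y24.263 F3256
G1 X11.058 Y50.339 F3256
G1 X164.706 Y110.422 F3256
G1 X42.766 Y80.224 F3256
G1 X39.635 Y128.289 F3256
G00 X49.277 Y146.342
M4 S283
G1 X65.136 Y145.211 F3256
G1 X64.005 Y129.352 F3256
G1 X48.146 Y130.483 F3256
G1 X49.277 Y146.342 F3256
G00 X142.545 Y151.110
M4 S283
G1 X97.311 Y132.322 F3256
G1 X57.056 Y103.397 F3256
G1 X21.779 Y64.335 F3256
G00 X43.409 Y139.362
M4 S283
G1 X134.126 Y139.362 F3256
G1 X134.126 Y88.238 F3256
G1 X43.409 Y88.238 F3256
G1 X43.409 Y139.362 F3256
G00 X152.941 Y49.772
M4 S283
G1 X133.272 Y53.984 F3256
G1 X123.843 Y57.989 F3256
G1 X124.655 Y61.787 F3256
G00 X167.639 Y19.513
M4 S283
G1 X170.013 Y33.797 F3256
G1 X177.290 Y49.081 F3256
G1 X189.468 Y65.366 F3256
M5
G00 X0.000 Y0.000

Since the viewBox matches the mm dimensions, user units are millimetres directly. The only transform is the Y-flip y_m = 166.247 − y_svg.

Shape 1 is a closed polygon drawn with `<polygon>`. Its stroke #ff0000 means engrave at S283, F3256. After flipping Y the toolpath is (173.974,135.058) → (74.922,140.552) → (113.605,146.507) → (173.974,135.058), returning to the start.

Shape 2 is a closed polygon drawn with `<polygon>`. Its stroke #ff0000 means engrave at S283, F3256. After flipping Y the toolpath is (39.635,128.289) → (135.256,24.263) → (11.058,50.339) → (164.706,110.422) → (42.766,80.224) → (39.635,128.289), returning to the start.

Shape 3 is a regular polygon drawn with `<path>`. Its stroke #ff0000 means engrave at S283, F3256. After flipping Y the toolpath is (49.277,146.342) → (65.136,145.211) → (64.005,129.352) → (48.146,130.483) → (49.277,146.342), returning to the start.

Shape 4 is a quadratic bezier drawn with `<path>`. Its stroke #ff0000 means engrave at S283, F3256. After flipping Y the toolpath is (142.545,151.110) → (97.311,132.322) → (57.056,103.397) → (21.779,64.335).

Shape 5 is a rectangle drawn with `<polygon>`. Its stroke #ff0000 means engrave at S283, F3256. After flipping Y the toolpath is (43.409,139.362) → (134.126,139.362) → (134.126,88.238) → (43.409,88.238) → (43.409,139.362), returning to the start.

Shape 6 is a quadratic bezier drawn with `<path>`. Its stroke #ff0000 means engrave at S283, F3256. After flipping Y the toolpath is (152.941,49.772) → (133.272,53.984) → (123.843,57.989) → (124.655,61.787).

Shape 7 is a quadratic bezier drawn with `<path>`. Its stroke #ff0000 means engrave at S283, F3256. After flipping Y the toolpath is (167.639,19.513) → (170.013,33.797) → (177.290,49.081) → (189.468,65.366).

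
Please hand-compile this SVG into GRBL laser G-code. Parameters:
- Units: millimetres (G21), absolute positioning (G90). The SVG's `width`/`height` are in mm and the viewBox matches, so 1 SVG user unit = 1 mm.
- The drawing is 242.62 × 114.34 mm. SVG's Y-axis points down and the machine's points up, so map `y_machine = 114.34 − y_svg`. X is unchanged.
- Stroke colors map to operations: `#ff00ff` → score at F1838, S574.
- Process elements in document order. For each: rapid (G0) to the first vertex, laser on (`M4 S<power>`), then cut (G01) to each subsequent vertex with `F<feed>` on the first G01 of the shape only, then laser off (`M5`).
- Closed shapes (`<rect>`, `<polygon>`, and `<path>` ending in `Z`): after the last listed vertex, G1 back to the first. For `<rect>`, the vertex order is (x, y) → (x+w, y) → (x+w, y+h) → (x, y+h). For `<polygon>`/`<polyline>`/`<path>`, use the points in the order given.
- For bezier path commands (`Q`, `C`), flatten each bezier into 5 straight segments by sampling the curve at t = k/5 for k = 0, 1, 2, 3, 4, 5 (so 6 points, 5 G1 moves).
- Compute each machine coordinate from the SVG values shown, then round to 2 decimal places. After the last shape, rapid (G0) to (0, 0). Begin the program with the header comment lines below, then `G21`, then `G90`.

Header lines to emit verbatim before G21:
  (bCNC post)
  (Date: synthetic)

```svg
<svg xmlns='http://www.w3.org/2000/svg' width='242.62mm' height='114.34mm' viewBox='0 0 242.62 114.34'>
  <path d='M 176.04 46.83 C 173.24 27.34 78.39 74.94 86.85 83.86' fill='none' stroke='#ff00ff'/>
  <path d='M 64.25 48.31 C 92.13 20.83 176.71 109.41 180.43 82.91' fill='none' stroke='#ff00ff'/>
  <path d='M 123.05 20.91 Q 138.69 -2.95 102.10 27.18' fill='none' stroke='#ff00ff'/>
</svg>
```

(bCNC post)
(Date: synthetic)
G21
G90
G0 X176.04 Y67.51
M4 S574
G01 X164.88 Y72.00 F1838
G01 X141.00 Y65.46
G01 X113.78 Y52.98
G01 X92.61 Y39.63
G01 X86.85 Y30.48
M5
G0 X64.25 Y66.03
M4 S574
G01 X86.68 Y70.44 F1838
G01 X116.12 Y58.09
G01 X145.96 Y40.08
G01 X169.60 Y27.49
G01 X180.43 Y31.43
M5
G0 X123.05 Y93.43
M4 S574
G01 X127.22 Y100.81 F1838
G01 X127.21 Y103.88
G01 X123.02 Y102.63
G01 X114.65 Y97.05
G01 X102.10 Y87.16
M5
G0 X0.00 Y0.00

Since the viewBox matches the mm dimensions, user units are millimetres directly. The only transform is the Y-flip y_m = 114.34 − y_svg.

Shape 1 is a cubic bezier drawn with `<path>`. Its stroke #ff00ff means score at S574, F1838. After flipping Y the toolpath is (176.04,67.51) → (164.88,72.00) → (141.00,65.46) → (113.78,52.98) → (92.61,39.63) → (86.85,30.48).

Shape 2 is a cubic bezier drawn with `<path>`. Its stroke #ff00ff means score at S574, F1838. After flipping Y the toolpath is (64.25,66.03) → (86.68,70.44) → (116.12,58.09) → (145.96,40.08) → (169.60,27.49) → (180.43,31.43).

Shape 3 is a quadratic bezier drawn with `<path>`. Its stroke #ff00ff means score at S574, F1838. After flipping Y the toolpath is (123.05,93.43) → (127.22,100.81) → (127.21,103.88) → (123.02,102.63) → (114.65,97.05) → (102.10,87.16).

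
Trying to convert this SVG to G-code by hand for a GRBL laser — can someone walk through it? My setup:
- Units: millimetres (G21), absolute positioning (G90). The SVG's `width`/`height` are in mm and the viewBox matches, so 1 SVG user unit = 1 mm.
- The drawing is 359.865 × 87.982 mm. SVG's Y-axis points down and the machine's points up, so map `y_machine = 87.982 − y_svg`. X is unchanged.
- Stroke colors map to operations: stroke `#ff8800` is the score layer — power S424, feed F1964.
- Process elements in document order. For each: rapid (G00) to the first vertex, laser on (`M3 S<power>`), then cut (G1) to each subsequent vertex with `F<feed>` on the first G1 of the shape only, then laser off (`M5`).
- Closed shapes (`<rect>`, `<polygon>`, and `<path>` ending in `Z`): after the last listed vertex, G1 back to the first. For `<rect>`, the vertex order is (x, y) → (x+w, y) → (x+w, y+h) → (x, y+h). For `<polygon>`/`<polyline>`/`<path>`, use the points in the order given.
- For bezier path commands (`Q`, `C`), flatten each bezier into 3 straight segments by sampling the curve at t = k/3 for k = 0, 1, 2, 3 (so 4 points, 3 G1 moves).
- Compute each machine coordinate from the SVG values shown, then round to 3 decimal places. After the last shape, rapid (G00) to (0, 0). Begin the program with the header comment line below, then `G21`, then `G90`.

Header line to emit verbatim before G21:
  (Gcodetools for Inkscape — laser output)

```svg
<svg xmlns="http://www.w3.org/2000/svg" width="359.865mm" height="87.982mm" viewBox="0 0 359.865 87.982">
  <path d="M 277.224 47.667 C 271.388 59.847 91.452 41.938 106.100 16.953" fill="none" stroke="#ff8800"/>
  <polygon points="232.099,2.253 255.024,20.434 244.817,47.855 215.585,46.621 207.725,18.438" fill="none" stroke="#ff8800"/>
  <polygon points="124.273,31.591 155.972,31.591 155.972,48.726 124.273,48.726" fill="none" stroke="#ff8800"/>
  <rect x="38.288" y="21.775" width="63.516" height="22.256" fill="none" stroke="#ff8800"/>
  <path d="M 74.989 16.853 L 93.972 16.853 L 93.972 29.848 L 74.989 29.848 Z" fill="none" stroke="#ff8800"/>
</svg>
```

viewBox `0 0 359.865 87.982` with mm width/height → 1 unit = 1 mm. Flip: y_m = 87.982 − y_svg.

**Shape 1** — `<path>` cubic bezier, stroke `#ff8800` → score (S424, F1964). Control points (SVG): P0=(277.224,47.667), P1=(271.388,59.847), P2=(91.452,41.938), P3=(106.100,16.953); sampled at t=k/3. Machine vertices: (277.224,40.315) → (227.010,37.312) → (142.658,49.255) → (106.100,71.029). Open path.

**Shape 2** — `<polygon>` regular polygon, stroke `#ff8800` → score (S424, F1964). Machine vertices: (232.099,85.729) → (255.024,67.548) → (244.817,40.127) → (215.585,41.361) → (207.725,69.544) → (232.099,85.729). Closed: final G1 returns to the first vertex.

**Shape 3** — `<polygon>` rectangle, stroke `#ff8800` → score (S424, F1964). Machine vertices: (124.273,56.391) → (155.972,56.391) → (155.972,39.256) → (124.273,39.256) → (124.273,56.391). Closed: final G1 returns to the first vertex.

**Shape 4** — `<rect>` rectangle, stroke `#ff8800` → score (S424, F1964). Machine vertices: (38.288,66.207) → (101.804,66.207) → (101.804,43.951) → (38.288,43.951) → (38.288,66.207). Closed: final G1 returns to the first vertex.

**Shape 5** — `<path>` rectangle, stroke `#ff8800` → score (S424, F1964). Machine vertices: (74.989,71.129) → (93.972,71.129) → (93.972,58.134) → (74.989,58.134) → (74.989,71.129). Closed: final G1 returns to the first vertex.

(Gcodetools for Inkscape — laser output)
G21
G90
G00 X277.224 Y40.315
M3 S424
G1 X227.010 Y37.312 F1964
G1 X142.658 Y49.255
G1 X106.100 Y71.029
M5
G00 X232.099 Y85.729
M3 S424
G1 X255.024 Y67.548 F1964
G1 X244.817 Y40.127
G1 X215.585 Y41.361
G1 X207.725 Y69.544
G1 X232.099 Y85.729
M5
G00 X124.273 Y56.391
M3 S424
G1 X155.972 Y56.391 F1964
G1 X155.972 Y39.256
G1 X124.273 Y39.256
G1 X124.273 Y56.391
M5
G00 X38.288 Y66.207
M3 S424
G1 X101.804 Y66.207 F1964
G1 X101.804 Y43.951
G1 X38.288 Y43.951
G1 X38.288 Y66.207
M5
G00 X74.989 Y71.129
M3 S424
G1 X93.972 Y71.129 F1964
G1 X93.972 Y58.134
G1 X74.989 Y58.134
G1 X74.989 Y71.129
M5
G00 X0.000 Y0.000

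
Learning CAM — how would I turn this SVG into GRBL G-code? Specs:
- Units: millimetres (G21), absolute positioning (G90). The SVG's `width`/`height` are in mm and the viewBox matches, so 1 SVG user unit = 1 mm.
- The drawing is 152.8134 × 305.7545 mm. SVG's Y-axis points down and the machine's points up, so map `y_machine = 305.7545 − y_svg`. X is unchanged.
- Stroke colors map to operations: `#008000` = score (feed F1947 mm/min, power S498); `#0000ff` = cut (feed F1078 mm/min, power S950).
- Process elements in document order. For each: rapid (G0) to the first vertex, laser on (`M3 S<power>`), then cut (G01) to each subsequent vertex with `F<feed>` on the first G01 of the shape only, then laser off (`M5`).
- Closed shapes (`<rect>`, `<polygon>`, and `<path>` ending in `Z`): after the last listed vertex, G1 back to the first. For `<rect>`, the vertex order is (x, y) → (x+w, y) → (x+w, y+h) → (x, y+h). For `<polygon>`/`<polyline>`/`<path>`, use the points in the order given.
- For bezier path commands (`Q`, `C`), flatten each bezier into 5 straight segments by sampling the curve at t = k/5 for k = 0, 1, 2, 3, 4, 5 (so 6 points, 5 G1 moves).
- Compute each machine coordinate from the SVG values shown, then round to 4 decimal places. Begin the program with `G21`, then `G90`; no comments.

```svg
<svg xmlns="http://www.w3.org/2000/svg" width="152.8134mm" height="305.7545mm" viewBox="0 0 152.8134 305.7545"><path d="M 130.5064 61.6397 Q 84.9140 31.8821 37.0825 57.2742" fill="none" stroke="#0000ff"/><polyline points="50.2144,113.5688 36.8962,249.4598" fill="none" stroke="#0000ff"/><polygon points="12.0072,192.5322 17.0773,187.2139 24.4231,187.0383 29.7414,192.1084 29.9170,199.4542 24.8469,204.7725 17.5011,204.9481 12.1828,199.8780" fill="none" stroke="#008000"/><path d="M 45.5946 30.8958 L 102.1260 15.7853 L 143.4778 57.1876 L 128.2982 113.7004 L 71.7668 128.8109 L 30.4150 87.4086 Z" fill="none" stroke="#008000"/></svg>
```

Since the viewBox matches the mm dimensions, user units are millimetres directly. The only transform is the Y-flip y_m = 305.7545 − y_svg.

Shape 1 is a quadratic bezier drawn with `<path>`. Its stroke #0000ff means cut at S950, F1078. After flipping Y the toolpath is (130.5064,244.1148) → (112.1799,253.8119) → (93.6742,259.0969) → (74.9894,259.9700) → (56.1255,256.4312) → (37.0825,248.4803).

Shape 2 is a line segment drawn with `<polyline>`. Its stroke #0000ff means cut at S950, F1078. After flipping Y the toolpath is (50.2144,192.1857) → (36.8962,56.2947).

Shape 3 is a regular polygon drawn with `<polygon>`. Its stroke #008000 means score at S498, F1947. After flipping Y the toolpath is (12.0072,113.2223) → (17.0773,118.5406) → (24.4231,118.7162) → (29.7414,113.6461) → (29.9170,106.3003) → (24.8469,100.9820) → (17.5011,100.8064) → (12.1828,105.8765) → (12.0072,113.2223), returning to the start.

Shape 4 is a regular polygon drawn with `<path>`. Its stroke #008000 means score at S498, F1947. After flipping Y the toolpath is (45.5946,274.8587) → (102.1260,289.9692) → (143.4778,248.5669) → (128.2982,192.0541) → (71.7668,176.9436) → (30.4150,218.3459) → (45.5946,274.8587), returning to the start.

G21
G90
G0 X130.5064 Y244.1148
M3 S950
G01 X112.1799 Y253.8119 F1078
G01 X93.6742 Y259.0969
G01 X74.9894 Y259.9700
G01 X56.1255 Y256.4312
G01 X37.0825 Y248.4803
M5
G0 X50.2144 Y192.1857
M3 S950
G01 X36.8962 Y56.2947 F1078
M5
G0 X12.0072 Y113.2223
M3 S498
G01 X17.0773 Y118.5406 F1947
G01 X24.4231 Y118.7162
G01 X29.7414 Y113.6461
G01 X29.9170 Y106.3003
G01 X24.8469 Y100.9820
G01 X17.5011 Y100.8064
G01 X12.1828 Y105.8765
G01 X12.0072 Y113.2223
M5
G0 X45.5946 Y274.8587
M3 S498
G01 X102.1260 Y289.9692 F1947
G01 X143.4778 Y248.5669
G01 X128.2982 Y192.0541
G01 X71.7668 Y176.9436
G01 X30.4150 Y218.3459
G01 X45.5946 Y274.8587
M5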